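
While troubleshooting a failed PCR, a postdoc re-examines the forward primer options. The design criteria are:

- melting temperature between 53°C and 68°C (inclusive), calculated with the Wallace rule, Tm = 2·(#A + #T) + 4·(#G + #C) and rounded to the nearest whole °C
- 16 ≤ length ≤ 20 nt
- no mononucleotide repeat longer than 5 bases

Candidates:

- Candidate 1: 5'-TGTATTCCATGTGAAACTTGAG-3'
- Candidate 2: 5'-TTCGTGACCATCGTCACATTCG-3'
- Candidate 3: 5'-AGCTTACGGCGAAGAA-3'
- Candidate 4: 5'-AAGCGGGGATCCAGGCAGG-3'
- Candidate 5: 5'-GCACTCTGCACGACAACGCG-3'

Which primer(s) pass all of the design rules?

Candidate 1 (22 nt, A=6 T=8 G=5 C=3): Tm = 2·14 + 4·8 = 60°C ✓; length 22, outside 16–20 ✗; longest run = 3 ✓ — fails.
Candidate 2 (22 nt, A=4 T=7 G=4 C=7): Tm = 2·11 + 4·11 = 66°C ✓; length 22, outside 16–20 ✗; longest run = 2 ✓ — fails.
Candidate 3 (16 nt, A=6 T=2 G=5 C=3): Tm = 2·8 + 4·8 = 48°C, outside 53–68°C ✗; length 16 ✓; longest run = 2 ✓ — fails.
Candidate 4 (19 nt, A=5 T=1 G=9 C=4): Tm = 2·6 + 4·13 = 64°C ✓; length 19 ✓; longest run = 4 ✓ — passes.
Candidate 5 (20 nt, A=5 T=2 G=5 C=8): Tm = 2·7 + 4·13 = 66°C ✓; length 20 ✓; longest run = 2 ✓ — passes.

Candidate 4 and Candidate 5.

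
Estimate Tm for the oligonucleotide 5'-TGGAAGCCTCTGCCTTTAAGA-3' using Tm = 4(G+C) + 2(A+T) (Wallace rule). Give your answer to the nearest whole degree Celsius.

Base counts: A=5, T=6, G=5, C=5 (length 21).
Tm = 2·(5+6) + 4·(5+5) = 2·11 + 4·10 = 22 + 40 = 62°C.

62°C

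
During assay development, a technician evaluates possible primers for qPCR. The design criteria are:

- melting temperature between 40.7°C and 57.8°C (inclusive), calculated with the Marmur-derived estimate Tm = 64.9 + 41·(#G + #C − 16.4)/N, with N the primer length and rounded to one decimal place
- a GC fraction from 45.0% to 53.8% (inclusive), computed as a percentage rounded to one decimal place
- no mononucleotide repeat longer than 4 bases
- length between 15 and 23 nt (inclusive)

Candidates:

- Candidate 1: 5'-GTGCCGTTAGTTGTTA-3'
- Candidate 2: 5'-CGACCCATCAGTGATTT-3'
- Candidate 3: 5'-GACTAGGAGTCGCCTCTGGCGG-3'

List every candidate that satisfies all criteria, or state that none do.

Candidate 1 (16 nt, A=2 T=7 G=5 C=2): Tm = 64.9 + 41·(7 − 16.4)/16 = 40.8°C ✓; GC 7/16 = 43.8%, outside 45.0–53.8% ✗; longest run = 2 ✓; length 16 ✓ — fails.
Candidate 2 (17 nt, A=4 T=5 G=3 C=5): Tm = 64.9 + 41·(8 − 16.4)/17 = 44.6°C ✓; GC 8/17 = 47.1% ✓; longest run = 3 ✓; length 17 ✓ — passes.
Candidate 3 (22 nt, A=3 T=4 G=9 C=6): Tm = 64.9 + 41·(15 − 16.4)/22 = 62.3°C, outside 40.7–57.8°C ✗; GC 15/22 = 68.2%, outside 45.0–53.8% ✗; longest run = 2 ✓; length 22 ✓ — fails.

Candidate 2 only.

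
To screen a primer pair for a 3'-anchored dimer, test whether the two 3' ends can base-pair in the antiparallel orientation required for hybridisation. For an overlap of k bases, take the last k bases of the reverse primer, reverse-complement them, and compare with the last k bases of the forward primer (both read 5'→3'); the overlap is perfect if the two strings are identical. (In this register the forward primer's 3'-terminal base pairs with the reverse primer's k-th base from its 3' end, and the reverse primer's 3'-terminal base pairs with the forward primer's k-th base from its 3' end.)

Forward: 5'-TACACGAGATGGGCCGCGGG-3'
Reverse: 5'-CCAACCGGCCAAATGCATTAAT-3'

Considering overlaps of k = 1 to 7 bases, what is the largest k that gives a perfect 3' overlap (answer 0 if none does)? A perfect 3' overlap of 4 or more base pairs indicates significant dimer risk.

Last 7 bases (5'→3') — forward …CCGCGGG, reverse …CATTAAT.
Reverse complement of the reverse primer's last 7 bases: ATTAATG; its first k bases are the reverse complement of the reverse primer's last k bases, so a perfect k-base overlap needs the forward primer's last k bases to equal them.
Comparing (forward last k vs required): k=1: G vs A ✗; k=2: GG vs AT ✗; k=3: GGG vs ATT ✗; k=4: CGGG vs ATTA ✗; k=5: GCGGG vs ATTAA ✗; k=6: CGCGGG vs ATTAAT ✗; k=7: CCGCGGG vs ATTAATG ✗.
No overlap length from 1 to 7 is perfect, so the longest perfect 3' overlap is 0.

Longest perfect overlap: 0 complementary base pairs; below the dimer-risk threshold (threshold 4).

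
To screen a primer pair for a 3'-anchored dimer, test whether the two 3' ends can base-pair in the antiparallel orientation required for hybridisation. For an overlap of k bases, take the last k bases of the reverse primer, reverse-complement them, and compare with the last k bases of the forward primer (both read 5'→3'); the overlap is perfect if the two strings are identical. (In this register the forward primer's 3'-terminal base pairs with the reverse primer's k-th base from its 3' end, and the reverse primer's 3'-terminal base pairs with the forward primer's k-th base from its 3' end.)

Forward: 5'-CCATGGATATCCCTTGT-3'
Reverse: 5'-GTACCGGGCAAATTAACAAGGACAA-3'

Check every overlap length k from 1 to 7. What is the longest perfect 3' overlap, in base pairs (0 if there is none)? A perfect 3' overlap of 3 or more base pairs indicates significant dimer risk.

Last 7 bases (5'→3') — forward …CCCTTGT, reverse …AGGACAA.
Reverse complement of the reverse primer's last 7 bases: TTGTCCT; its first k bases are the reverse complement of the reverse primer's last k bases, so a perfect k-base overlap needs the forward primer's last k bases to equal them.
Comparing (forward last k vs required): k=1: T vs T ✓; k=2: GT vs TT ✗; k=3: TGT vs TTG ✗; k=4: TTGT vs TTGT ✓; k=5: CTTGT vs TTGTC ✗; k=6: CCTTGT vs TTGTCC ✗; k=7: CCCTTGT vs TTGTCCT ✗.
Perfect overlaps at k = 1, 4; the largest is 4.

Longest perfect overlap: 4 complementary base pairs; significant dimer risk (threshold 3).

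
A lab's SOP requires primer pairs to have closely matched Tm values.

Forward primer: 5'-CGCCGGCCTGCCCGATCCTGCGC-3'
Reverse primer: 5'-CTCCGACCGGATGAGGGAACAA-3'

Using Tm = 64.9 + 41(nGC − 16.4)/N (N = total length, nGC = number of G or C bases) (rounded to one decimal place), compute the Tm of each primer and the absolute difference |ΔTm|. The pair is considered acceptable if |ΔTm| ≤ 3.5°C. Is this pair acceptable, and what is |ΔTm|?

Forward: G+C = 19, N = 23 → Tm = 64.9 + 41·(19 − 16.4)/23 = 69.5°C.
Reverse: G+C = 13, N = 22 → Tm = 64.9 + 41·(13 − 16.4)/22 = 58.6°C.
|ΔTm| = |69.5 − 58.6| = 10.9°C, > 3.5°C.

|ΔTm| = 10.9°C; the pair is not acceptable.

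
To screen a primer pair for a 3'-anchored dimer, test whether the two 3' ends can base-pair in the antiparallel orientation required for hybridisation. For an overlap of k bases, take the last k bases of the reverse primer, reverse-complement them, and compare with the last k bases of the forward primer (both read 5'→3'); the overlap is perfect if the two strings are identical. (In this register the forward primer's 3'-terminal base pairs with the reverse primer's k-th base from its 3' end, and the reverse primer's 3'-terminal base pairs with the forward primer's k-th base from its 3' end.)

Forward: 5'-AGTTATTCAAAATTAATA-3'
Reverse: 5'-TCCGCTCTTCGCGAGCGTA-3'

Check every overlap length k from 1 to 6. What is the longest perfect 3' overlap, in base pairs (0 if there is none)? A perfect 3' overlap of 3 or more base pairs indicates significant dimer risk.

Longest perfect overlap: 2 complementary base pairs; below the dimer-risk threshold (threshold 3).

Last 6 bases (5'→3') — forward …TTAATA, reverse …AGCGTA.
Reverse complement of the reverse primer's last 6 bases: TACGCT; its first k bases are the reverse complement of the reverse primer's last k bases, so a perfect k-base overlap needs the forward primer's last k bases to equal them.
Comparing (forward last k vs required): k=1: A vs T ✗; k=2: TA vs TA ✓; k=3: ATA vs TAC ✗; k=4: AATA vs TACG ✗; k=5: TAATA vs TACGC ✗; k=6: TTAATA vs TACGCT ✗.
Only k = 2 is perfect, so the longest perfect 3' overlap is 2.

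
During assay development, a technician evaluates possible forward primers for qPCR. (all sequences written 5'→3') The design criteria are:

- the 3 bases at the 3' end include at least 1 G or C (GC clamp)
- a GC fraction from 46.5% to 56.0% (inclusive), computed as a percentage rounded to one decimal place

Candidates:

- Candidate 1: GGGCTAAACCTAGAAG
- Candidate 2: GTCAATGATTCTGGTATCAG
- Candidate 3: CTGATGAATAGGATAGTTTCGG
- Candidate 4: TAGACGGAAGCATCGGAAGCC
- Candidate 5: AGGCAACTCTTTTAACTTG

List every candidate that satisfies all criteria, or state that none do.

Candidate 1 (16 nt, A=6 T=2 G=5 C=3): 3' end AAG has 1 G/C ✓; GC 8/16 = 50.0% ✓ — passes.
Candidate 2 (20 nt, A=5 T=7 G=5 C=3): 3' end CAG has 2 G/C ✓; GC 8/20 = 40.0%, outside 46.5–56.0% ✗ — fails.
Candidate 3 (22 nt, A=6 T=7 G=7 C=2): 3' end CGG has 3 G/C ✓; GC 9/22 = 40.9%, outside 46.5–56.0% ✗ — fails.
Candidate 4 (21 nt, A=7 T=2 G=7 C=5): 3' end GCC has 3 G/C ✓; GC 12/21 = 57.1%, outside 46.5–56.0% ✗ — fails.
Candidate 5 (19 nt, A=5 T=7 G=3 C=4): 3' end TTG has 1 G/C ✓; GC 7/19 = 36.8%, outside 46.5–56.0% ✗ — fails.

Candidate 1 only.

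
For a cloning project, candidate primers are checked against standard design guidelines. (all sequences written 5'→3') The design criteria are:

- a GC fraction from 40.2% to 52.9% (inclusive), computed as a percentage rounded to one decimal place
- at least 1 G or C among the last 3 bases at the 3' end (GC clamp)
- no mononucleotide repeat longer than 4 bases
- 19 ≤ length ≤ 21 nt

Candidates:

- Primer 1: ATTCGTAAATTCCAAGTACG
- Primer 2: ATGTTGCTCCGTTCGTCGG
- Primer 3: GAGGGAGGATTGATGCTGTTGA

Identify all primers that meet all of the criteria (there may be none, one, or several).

Primer 1 (20 nt, A=7 T=6 G=3 C=4): GC 7/20 = 35.0%, outside 40.2–52.9% ✗; 3' end ACG has 2 G/C ✓; longest run = 3 ✓; length 20 ✓ — fails.
Primer 2 (19 nt, A=1 T=7 G=6 C=5): GC 11/19 = 57.9%, outside 40.2–52.9% ✗; 3' end CGG has 3 G/C ✓; longest run = 2 ✓; length 19 ✓ — fails.
Primer 3 (22 nt, A=5 T=6 G=10 C=1): GC 11/22 = 50.0% ✓; 3' end TGA has 1 G/C ✓; longest run = 3 ✓; length 22, outside 19–21 ✗ — fails.

None of the candidates satisfy all criteria.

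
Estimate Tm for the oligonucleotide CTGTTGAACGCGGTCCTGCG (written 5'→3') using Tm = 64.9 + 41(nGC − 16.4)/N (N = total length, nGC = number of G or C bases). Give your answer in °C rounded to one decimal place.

57.9°C

Base counts: A=2, T=5, G=7, C=6; G+C = 13, N = 20.
Tm = 64.9 + 41·(13 − 16.4)/20 = 64.9 + -139.40/20 = 57.9°C.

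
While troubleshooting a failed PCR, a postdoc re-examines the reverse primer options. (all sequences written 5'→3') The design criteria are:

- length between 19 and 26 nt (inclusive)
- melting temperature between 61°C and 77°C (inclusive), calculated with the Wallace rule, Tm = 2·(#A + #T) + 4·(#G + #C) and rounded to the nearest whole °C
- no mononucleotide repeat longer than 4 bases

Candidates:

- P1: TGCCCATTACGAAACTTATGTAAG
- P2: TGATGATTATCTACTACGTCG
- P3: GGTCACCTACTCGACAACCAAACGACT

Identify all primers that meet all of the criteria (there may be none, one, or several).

P1 only.

P1 (24 nt, A=8 T=7 G=4 C=5): length 24 ✓; Tm = 2·15 + 4·9 = 66°C ✓; longest run = 3 ✓ — passes.
P2 (21 nt, A=5 T=8 G=4 C=4): length 21 ✓; Tm = 2·13 + 4·8 = 58°C, outside 61–77°C ✗; longest run = 2 ✓ — fails.
P3 (27 nt, A=9 T=4 G=4 C=10): length 27, outside 19–26 ✗; Tm = 2·13 + 4·14 = 82°C, outside 61–77°C ✗; longest run = 3 ✓ — fails.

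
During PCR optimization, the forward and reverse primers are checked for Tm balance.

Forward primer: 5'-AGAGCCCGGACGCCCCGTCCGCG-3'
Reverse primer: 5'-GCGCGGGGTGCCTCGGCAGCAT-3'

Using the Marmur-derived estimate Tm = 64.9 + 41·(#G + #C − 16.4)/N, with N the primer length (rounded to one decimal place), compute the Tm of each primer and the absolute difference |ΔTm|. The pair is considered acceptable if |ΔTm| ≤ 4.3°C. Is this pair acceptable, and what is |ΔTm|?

|ΔTm| = 3.5°C; the pair is acceptable.

Forward: G+C = 19, N = 23 → Tm = 64.9 + 41·(19 − 16.4)/23 = 69.5°C.
Reverse: G+C = 17, N = 22 → Tm = 64.9 + 41·(17 − 16.4)/22 = 66.0°C.
|ΔTm| = |69.5 − 66.0| = 3.5°C, ≤ 4.3°C.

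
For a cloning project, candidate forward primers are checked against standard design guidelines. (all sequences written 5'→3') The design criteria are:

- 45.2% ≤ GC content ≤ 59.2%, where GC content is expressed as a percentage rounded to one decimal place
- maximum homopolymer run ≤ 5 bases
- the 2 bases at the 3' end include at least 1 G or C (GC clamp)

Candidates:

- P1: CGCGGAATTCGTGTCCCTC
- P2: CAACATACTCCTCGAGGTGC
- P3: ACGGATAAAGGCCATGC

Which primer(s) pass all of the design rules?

P1 (19 nt, A=2 T=5 G=5 C=7): GC 12/19 = 63.2%, outside 45.2–59.2% ✗; longest run = 3 ✓; 3' end TC has 1 G/C ✓ — fails.
P2 (20 nt, A=5 T=4 G=4 C=7): GC 11/20 = 55.0% ✓; longest run = 2 ✓; 3' end GC has 2 G/C ✓ — passes.
P3 (17 nt, A=6 T=2 G=5 C=4): GC 9/17 = 52.9% ✓; longest run = 3 ✓; 3' end GC has 2 G/C ✓ — passes.

P2 and P3.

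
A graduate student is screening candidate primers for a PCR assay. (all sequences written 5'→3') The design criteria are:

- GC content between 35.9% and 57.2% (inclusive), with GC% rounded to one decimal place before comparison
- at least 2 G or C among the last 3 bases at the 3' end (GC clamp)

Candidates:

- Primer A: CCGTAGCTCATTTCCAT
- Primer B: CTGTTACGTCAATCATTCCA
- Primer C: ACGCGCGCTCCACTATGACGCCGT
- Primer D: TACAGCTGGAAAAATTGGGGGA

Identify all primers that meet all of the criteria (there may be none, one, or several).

Primer B and Primer D.

Primer A (17 nt, A=3 T=6 G=2 C=6): GC 8/17 = 47.1% ✓; 3' end CAT has 1 G/C, need ≥2 ✗ — fails.
Primer B (20 nt, A=5 T=7 G=2 C=6): GC 8/20 = 40.0% ✓; 3' end CCA has 2 G/C ✓ — passes.
Primer C (24 nt, A=4 T=4 G=6 C=10): GC 16/24 = 66.7%, outside 35.9–57.2% ✗; 3' end CGT has 2 G/C ✓ — fails.
Primer D (22 nt, A=8 T=4 G=8 C=2): GC 10/22 = 45.5% ✓; 3' end GGA has 2 G/C ✓ — passes.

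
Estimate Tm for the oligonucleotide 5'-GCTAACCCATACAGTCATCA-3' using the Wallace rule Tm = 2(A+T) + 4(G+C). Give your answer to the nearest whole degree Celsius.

58°C

Base counts: A=7, T=4, G=2, C=7 (length 20).
Tm = 2·(7+4) + 4·(2+7) = 2·11 + 4·9 = 22 + 36 = 58°C.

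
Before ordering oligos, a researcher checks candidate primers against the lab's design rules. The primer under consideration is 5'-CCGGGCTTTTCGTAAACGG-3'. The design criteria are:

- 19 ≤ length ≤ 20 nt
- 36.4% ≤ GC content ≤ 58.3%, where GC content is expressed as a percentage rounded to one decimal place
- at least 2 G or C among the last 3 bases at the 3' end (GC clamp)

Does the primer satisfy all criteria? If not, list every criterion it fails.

Base counts: A=3, T=5, G=6, C=5 (length 19).
length: length 19 ✓
GC content: GC 11/19 = 57.9% ✓
GC clamp: 3' end CGG has 3 G/C ✓

Meets all criteria.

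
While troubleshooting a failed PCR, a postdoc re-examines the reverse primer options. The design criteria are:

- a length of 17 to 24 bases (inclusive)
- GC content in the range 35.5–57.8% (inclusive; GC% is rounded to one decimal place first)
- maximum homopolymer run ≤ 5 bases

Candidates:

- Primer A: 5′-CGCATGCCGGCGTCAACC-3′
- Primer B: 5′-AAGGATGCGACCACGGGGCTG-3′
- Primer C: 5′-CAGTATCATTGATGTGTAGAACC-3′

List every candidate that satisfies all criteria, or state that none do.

Primer A (18 nt, A=3 T=2 G=5 C=8): length 18 ✓; GC 13/18 = 72.2%, outside 35.5–57.8% ✗; longest run = 2 ✓ — fails.
Primer B (21 nt, A=5 T=2 G=9 C=5): length 21 ✓; GC 14/21 = 66.7%, outside 35.5–57.8% ✗; longest run = 4 ✓ — fails.
Primer C (23 nt, A=7 T=7 G=5 C=4): length 23 ✓; GC 9/23 = 39.1% ✓; longest run = 2 ✓ — passes.

Primer C only.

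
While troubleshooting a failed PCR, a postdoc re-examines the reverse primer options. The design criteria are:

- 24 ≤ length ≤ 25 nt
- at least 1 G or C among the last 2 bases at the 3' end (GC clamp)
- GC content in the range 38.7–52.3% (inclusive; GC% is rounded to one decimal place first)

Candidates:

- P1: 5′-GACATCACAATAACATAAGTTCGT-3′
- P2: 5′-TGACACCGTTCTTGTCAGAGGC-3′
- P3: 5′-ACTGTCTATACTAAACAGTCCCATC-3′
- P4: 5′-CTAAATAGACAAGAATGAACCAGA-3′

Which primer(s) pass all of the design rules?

P1 (24 nt, A=10 T=6 G=3 C=5): length 24 ✓; 3' end GT has 1 G/C ✓; GC 8/24 = 33.3%, outside 38.7–52.3% ✗ — fails.
P2 (22 nt, A=4 T=6 G=6 C=6): length 22, outside 24–25 ✗; 3' end GC has 2 G/C ✓; GC 12/22 = 54.5%, outside 38.7–52.3% ✗ — fails.
P3 (25 nt, A=8 T=7 G=2 C=8): length 25 ✓; 3' end TC has 1 G/C ✓; GC 10/25 = 40.0% ✓ — passes.
P4 (24 nt, A=13 T=3 G=4 C=4): length 24 ✓; 3' end GA has 1 G/C ✓; GC 8/24 = 33.3%, outside 38.7–52.3% ✗ — fails.

P3 only.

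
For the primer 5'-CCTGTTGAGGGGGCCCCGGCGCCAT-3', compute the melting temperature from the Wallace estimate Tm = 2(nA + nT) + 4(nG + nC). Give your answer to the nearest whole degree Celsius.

Base counts: A=2, T=4, G=10, C=9 (length 25).
Tm = 2·(2+4) + 4·(10+9) = 2·6 + 4·19 = 12 + 76 = 88°C.

88°C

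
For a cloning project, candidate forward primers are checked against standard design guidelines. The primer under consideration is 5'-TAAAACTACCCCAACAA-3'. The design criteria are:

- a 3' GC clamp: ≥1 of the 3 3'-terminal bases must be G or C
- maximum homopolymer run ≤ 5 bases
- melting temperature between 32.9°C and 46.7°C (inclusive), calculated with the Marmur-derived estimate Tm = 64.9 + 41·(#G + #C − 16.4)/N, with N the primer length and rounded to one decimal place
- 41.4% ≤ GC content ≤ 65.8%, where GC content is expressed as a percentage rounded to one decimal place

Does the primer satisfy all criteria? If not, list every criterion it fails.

Base counts: A=9, T=2, G=0, C=6 (length 17).
GC clamp: 3' end CAA has 1 G/C ✓
homopolymer run: longest run = 4 ✓
Tm: Tm = 64.9 + 41·(6 − 16.4)/17 = 39.8°C ✓
GC content: GC 6/17 = 35.3%, outside 41.4–65.8% ✗

Fails: GC content.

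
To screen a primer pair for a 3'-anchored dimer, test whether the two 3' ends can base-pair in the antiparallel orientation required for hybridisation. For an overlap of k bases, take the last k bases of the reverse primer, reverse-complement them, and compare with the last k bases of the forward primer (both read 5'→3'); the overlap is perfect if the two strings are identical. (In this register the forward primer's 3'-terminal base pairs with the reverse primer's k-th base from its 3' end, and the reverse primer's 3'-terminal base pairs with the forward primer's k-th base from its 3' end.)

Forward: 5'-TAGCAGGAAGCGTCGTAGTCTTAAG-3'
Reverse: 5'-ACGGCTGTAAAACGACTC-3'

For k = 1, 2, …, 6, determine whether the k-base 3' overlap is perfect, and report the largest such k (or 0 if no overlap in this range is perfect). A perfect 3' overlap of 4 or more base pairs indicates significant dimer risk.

Last 6 bases (5'→3') — forward …CTTAAG, reverse …CGACTC.
Reverse complement of the reverse primer's last 6 bases: GAGTCG; its first k bases are the reverse complement of the reverse primer's last k bases, so a perfect k-base overlap needs the forward primer's last k bases to equal them.
Comparing (forward last k vs required): k=1: G vs G ✓; k=2: AG vs GA ✗; k=3: AAG vs GAG ✗; k=4: TAAG vs GAGT ✗; k=5: TTAAG vs GAGTC ✗; k=6: CTTAAG vs GAGTCG ✗.
Only k = 1 is perfect, so the longest perfect 3' overlap is 1.

Longest perfect overlap: 1 complementary base pair; below the dimer-risk threshold (threshold 4).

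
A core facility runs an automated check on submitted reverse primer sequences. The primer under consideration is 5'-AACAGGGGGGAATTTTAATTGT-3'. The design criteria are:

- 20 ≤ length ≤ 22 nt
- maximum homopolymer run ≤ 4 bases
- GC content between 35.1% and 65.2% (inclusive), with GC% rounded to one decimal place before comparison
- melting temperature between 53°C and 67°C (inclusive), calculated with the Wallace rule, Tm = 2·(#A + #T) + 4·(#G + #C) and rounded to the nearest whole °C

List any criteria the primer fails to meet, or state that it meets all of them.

Base counts: A=7, T=7, G=7, C=1 (length 22).
length: length 22 ✓
homopolymer run: longest run = 6, exceeds 4 ✗
GC content: GC 8/22 = 36.4% ✓
Tm: Tm = 2·14 + 4·8 = 60°C ✓

Fails: homopolymer run.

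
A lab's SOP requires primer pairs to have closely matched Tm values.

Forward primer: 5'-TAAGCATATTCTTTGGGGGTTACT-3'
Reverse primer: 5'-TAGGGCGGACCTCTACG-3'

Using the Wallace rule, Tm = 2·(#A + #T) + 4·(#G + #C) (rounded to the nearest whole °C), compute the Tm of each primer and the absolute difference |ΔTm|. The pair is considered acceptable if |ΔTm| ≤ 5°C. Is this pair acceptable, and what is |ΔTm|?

|ΔTm| = 10°C; the pair is not acceptable.

Forward: A=5 T=10 G=6 C=3 → Tm = 2·15 + 4·9 = 66°C.
Reverse: A=3 T=3 G=6 C=5 → Tm = 2·6 + 4·11 = 56°C.
|ΔTm| = |66 − 56| = 10°C, > 5°C.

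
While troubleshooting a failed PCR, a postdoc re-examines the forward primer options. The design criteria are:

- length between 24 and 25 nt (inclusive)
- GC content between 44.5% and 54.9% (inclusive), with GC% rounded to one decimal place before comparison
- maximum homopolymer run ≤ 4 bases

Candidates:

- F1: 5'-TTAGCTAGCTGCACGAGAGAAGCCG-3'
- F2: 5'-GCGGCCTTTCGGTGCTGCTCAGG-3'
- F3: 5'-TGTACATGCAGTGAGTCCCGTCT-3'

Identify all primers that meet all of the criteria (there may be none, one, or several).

None of the candidates satisfy all criteria.

F1 (25 nt, A=7 T=4 G=8 C=6): length 25 ✓; GC 14/25 = 56.0%, outside 44.5–54.9% ✗; longest run = 2 ✓ — fails.
F2 (23 nt, A=1 T=6 G=9 C=7): length 23, outside 24–25 ✗; GC 16/23 = 69.6%, outside 44.5–54.9% ✗; longest run = 3 ✓ — fails.
F3 (23 nt, A=4 T=7 G=6 C=6): length 23, outside 24–25 ✗; GC 12/23 = 52.2% ✓; longest run = 3 ✓ — fails.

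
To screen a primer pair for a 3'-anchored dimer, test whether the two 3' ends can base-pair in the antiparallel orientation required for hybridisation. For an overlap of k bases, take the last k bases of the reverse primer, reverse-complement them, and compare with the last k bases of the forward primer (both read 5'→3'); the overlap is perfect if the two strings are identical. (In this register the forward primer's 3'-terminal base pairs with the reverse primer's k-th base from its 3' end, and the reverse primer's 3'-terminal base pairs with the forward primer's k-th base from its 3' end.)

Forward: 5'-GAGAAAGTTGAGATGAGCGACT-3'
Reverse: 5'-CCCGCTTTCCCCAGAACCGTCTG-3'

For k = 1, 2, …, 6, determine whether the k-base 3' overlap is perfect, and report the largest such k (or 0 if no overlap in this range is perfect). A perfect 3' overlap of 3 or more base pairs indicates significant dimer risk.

Longest perfect overlap: 0 complementary base pairs; below the dimer-risk threshold (threshold 3).

Last 6 bases (5'→3') — forward …GCGACT, reverse …CGTCTG.
Reverse complement of the reverse primer's last 6 bases: CAGACG; its first k bases are the reverse complement of the reverse primer's last k bases, so a perfect k-base overlap needs the forward primer's last k bases to equal them.
Comparing (forward last k vs required): k=1: T vs C ✗; k=2: CT vs CA ✗; k=3: ACT vs CAG ✗; k=4: GACT vs CAGA ✗; k=5: CGACT vs CAGAC ✗; k=6: GCGACT vs CAGACG ✗.
No overlap length from 1 to 6 is perfect, so the longest perfect 3' overlap is 0.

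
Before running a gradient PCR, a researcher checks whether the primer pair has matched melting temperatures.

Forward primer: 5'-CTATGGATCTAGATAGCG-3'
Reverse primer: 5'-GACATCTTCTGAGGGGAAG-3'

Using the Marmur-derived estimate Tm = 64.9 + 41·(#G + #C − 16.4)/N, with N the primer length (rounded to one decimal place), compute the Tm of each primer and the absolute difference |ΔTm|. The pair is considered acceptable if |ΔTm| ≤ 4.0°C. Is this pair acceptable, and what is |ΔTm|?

Forward: G+C = 8, N = 18 → Tm = 64.9 + 41·(8 − 16.4)/18 = 45.8°C.
Reverse: G+C = 10, N = 19 → Tm = 64.9 + 41·(10 − 16.4)/19 = 51.1°C.
|ΔTm| = |45.8 − 51.1| = 5.3°C, > 4.0°C.

|ΔTm| = 5.3°C; the pair is not acceptable.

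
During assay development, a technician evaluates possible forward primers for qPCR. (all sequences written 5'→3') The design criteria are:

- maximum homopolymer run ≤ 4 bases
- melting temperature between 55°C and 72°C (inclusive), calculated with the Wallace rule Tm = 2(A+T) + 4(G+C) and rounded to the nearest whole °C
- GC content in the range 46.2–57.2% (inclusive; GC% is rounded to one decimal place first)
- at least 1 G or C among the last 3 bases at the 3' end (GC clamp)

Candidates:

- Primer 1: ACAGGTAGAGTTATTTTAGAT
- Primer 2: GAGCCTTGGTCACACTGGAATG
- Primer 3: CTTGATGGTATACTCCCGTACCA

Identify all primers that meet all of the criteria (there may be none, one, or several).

Primer 1 (21 nt, A=7 T=8 G=5 C=1): longest run = 4 ✓; Tm = 2·15 + 4·6 = 54°C, outside 55–72°C ✗; GC 6/21 = 28.6%, outside 46.2–57.2% ✗; 3' end GAT has 1 G/C ✓ — fails.
Primer 2 (22 nt, A=5 T=5 G=7 C=5): longest run = 2 ✓; Tm = 2·10 + 4·12 = 68°C ✓; GC 12/22 = 54.5% ✓; 3' end ATG has 1 G/C ✓ — passes.
Primer 3 (23 nt, A=5 T=7 G=4 C=7): longest run = 3 ✓; Tm = 2·12 + 4·11 = 68°C ✓; GC 11/23 = 47.8% ✓; 3' end CCA has 2 G/C ✓ — passes.

Primer 2 and Primer 3.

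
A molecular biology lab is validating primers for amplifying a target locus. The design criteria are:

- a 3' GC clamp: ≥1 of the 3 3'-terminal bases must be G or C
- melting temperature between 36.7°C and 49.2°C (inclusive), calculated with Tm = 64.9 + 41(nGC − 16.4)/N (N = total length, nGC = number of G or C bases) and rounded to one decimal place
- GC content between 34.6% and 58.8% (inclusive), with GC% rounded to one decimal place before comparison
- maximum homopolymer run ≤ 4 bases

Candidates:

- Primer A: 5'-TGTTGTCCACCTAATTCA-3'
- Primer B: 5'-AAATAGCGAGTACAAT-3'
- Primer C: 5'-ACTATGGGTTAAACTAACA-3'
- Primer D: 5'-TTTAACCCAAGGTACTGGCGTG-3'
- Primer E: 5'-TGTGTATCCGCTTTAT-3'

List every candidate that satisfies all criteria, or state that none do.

Primer A (18 nt, A=4 T=7 G=2 C=5): 3' end TCA has 1 G/C ✓; Tm = 64.9 + 41·(7 − 16.4)/18 = 43.5°C ✓; GC 7/18 = 38.9% ✓; longest run = 2 ✓ — passes.
Primer B (16 nt, A=8 T=3 G=3 C=2): 3' end AAT has 0 G/C, need ≥1 ✗; Tm = 64.9 + 41·(5 − 16.4)/16 = 35.7°C, outside 36.7–49.2°C ✗; GC 5/16 = 31.3%, outside 34.6–58.8% ✗; longest run = 3 ✓ — fails.
Primer C (19 nt, A=8 T=5 G=3 C=3): 3' end ACA has 1 G/C ✓; Tm = 64.9 + 41·(6 − 16.4)/19 = 42.5°C ✓; GC 6/19 = 31.6%, outside 34.6–58.8% ✗; longest run = 3 ✓ — fails.
Primer D (22 nt, A=5 T=6 G=6 C=5): 3' end GTG has 2 G/C ✓; Tm = 64.9 + 41·(11 − 16.4)/22 = 54.8°C, outside 36.7–49.2°C ✗; GC 11/22 = 50.0% ✓; longest run = 3 ✓ — fails.
Primer E (16 nt, A=2 T=8 G=3 C=3): 3' end TAT has 0 G/C, need ≥1 ✗; Tm = 64.9 + 41·(6 − 16.4)/16 = 38.3°C ✓; GC 6/16 = 37.5% ✓; longest run = 3 ✓ — fails.

Primer A only.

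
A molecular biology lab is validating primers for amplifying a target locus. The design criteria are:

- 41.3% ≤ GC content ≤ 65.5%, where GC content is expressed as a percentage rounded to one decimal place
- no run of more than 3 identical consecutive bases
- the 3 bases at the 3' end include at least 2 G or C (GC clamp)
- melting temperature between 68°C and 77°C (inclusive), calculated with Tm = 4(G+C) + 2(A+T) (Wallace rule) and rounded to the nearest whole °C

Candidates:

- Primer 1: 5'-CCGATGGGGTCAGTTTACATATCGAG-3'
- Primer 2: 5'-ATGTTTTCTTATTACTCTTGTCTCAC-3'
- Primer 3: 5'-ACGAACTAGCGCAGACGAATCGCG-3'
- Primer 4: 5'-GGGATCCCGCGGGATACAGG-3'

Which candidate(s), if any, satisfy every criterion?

Primer 1 (26 nt, A=6 T=7 G=8 C=5): GC 13/26 = 50.0% ✓; longest run = 4, exceeds 3 ✗; 3' end GAG has 2 G/C ✓; Tm = 2·13 + 4·13 = 78°C, outside 68–77°C ✗ — fails.
Primer 2 (26 nt, A=4 T=14 G=2 C=6): GC 8/26 = 30.8%, outside 41.3–65.5% ✗; longest run = 4, exceeds 3 ✗; 3' end CAC has 2 G/C ✓; Tm = 2·18 + 4·8 = 68°C ✓ — fails.
Primer 3 (24 nt, A=8 T=2 G=7 C=7): GC 14/24 = 58.3% ✓; longest run = 2 ✓; 3' end GCG has 3 G/C ✓; Tm = 2·10 + 4·14 = 76°C ✓ — passes.
Primer 4 (20 nt, A=4 T=2 G=9 C=5): GC 14/20 = 70.0%, outside 41.3–65.5% ✗; longest run = 3 ✓; 3' end AGG has 2 G/C ✓; Tm = 2·6 + 4·14 = 68°C ✓ — fails.

Primer 3 only.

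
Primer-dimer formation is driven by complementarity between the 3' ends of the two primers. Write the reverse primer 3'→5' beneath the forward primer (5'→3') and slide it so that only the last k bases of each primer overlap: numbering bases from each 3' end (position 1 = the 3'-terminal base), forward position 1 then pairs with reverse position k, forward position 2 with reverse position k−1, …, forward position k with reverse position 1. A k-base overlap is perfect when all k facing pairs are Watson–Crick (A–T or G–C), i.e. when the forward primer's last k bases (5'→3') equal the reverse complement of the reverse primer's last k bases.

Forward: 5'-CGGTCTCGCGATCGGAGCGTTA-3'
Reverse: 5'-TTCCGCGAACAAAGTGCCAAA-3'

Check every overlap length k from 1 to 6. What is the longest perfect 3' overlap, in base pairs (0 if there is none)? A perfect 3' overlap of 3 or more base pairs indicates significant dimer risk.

Longest perfect overlap: 0 complementary base pairs; below the dimer-risk threshold (threshold 3).

Last 6 bases (5'→3') — forward …GCGTTA, reverse …GCCAAA.
Reverse complement of the reverse primer's last 6 bases: TTTGGC; its first k bases are the reverse complement of the reverse primer's last k bases, so a perfect k-base overlap needs the forward primer's last k bases to equal them.
Comparing (forward last k vs required): k=1: A vs T ✗; k=2: TA vs TT ✗; k=3: TTA vs TTT ✗; k=4: GTTA vs TTTG ✗; k=5: CGTTA vs TTTGG ✗; k=6: GCGTTA vs TTTGGC ✗.
No overlap length from 1 to 6 is perfect, so the longest perfect 3' overlap is 0.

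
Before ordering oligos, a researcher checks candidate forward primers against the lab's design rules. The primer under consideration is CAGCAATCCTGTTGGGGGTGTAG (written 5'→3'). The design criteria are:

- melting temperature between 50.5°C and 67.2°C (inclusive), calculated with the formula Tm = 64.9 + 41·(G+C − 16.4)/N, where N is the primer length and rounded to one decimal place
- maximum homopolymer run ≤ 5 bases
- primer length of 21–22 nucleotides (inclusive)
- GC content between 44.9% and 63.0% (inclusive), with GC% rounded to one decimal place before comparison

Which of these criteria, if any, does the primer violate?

Fails: length.

Base counts: A=4, T=6, G=9, C=4 (length 23).
Tm: Tm = 64.9 + 41·(13 − 16.4)/23 = 58.8°C ✓
homopolymer run: longest run = 5 ✓
length: length 23, outside 21–22 ✗
GC content: GC 13/23 = 56.5% ✓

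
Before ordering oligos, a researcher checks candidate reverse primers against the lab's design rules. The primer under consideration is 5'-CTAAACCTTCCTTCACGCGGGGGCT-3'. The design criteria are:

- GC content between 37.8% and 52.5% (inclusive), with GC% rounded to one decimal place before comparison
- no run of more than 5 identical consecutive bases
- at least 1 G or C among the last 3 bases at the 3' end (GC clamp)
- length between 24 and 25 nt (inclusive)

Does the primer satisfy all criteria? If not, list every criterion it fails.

Fails: GC content.

Base counts: A=4, T=6, G=6, C=9 (length 25).
GC content: GC 15/25 = 60.0%, outside 37.8–52.5% ✗
homopolymer run: longest run = 5 ✓
GC clamp: 3' end GCT has 2 G/C ✓
length: length 25 ✓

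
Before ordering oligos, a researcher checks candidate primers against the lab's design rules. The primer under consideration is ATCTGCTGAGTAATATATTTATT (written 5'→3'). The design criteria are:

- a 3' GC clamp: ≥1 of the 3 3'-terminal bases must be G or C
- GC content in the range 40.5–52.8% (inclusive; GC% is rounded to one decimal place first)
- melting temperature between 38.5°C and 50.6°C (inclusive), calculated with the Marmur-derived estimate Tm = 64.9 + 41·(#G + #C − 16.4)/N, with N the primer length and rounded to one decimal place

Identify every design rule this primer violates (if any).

Fails: GC clamp, GC content.

Base counts: A=7, T=11, G=3, C=2 (length 23).
GC clamp: 3' end ATT has 0 G/C, need ≥1 ✗
GC content: GC 5/23 = 21.7%, outside 40.5–52.8% ✗
Tm: Tm = 64.9 + 41·(5 − 16.4)/23 = 44.6°C ✓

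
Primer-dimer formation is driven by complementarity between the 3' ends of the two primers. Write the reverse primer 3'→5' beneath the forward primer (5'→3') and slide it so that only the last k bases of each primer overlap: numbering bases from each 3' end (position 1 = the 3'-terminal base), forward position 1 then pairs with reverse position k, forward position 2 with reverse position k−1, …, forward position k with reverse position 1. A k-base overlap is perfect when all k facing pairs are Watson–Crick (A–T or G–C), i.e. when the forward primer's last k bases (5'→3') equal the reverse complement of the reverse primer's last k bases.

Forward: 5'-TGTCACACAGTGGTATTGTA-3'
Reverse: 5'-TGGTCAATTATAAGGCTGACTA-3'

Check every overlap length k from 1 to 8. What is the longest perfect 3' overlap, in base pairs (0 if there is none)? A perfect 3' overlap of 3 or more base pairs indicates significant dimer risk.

Longest perfect overlap: 2 complementary base pairs; below the dimer-risk threshold (threshold 3).

Last 8 bases (5'→3') — forward …GTATTGTA, reverse …GCTGACTA.
Reverse complement of the reverse primer's last 8 bases: TAGTCAGC; its first k bases are the reverse complement of the reverse primer's last k bases, so a perfect k-base overlap needs the forward primer's last k bases to equal them.
Comparing (forward last k vs required): k=1: A vs T ✗; k=2: TA vs TA ✓; k=3: GTA vs TAG ✗; k=4: TGTA vs TAGT ✗; k=5: TTGTA vs TAGTC ✗; k=6: ATTGTA vs TAGTCA ✗; k=7: TATTGTA vs TAGTCAG ✗; k=8: GTATTGTA vs TAGTCAGC ✗.
Only k = 2 is perfect, so the longest perfect 3' overlap is 2.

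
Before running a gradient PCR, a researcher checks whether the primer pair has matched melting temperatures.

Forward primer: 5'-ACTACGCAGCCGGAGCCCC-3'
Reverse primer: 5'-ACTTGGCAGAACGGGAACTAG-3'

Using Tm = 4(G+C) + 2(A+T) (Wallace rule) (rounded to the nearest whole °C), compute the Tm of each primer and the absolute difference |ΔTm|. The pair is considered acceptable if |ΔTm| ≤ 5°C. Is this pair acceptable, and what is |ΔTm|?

Forward: A=4 T=1 G=5 C=9 → Tm = 2·5 + 4·14 = 66°C.
Reverse: A=7 T=3 G=7 C=4 → Tm = 2·10 + 4·11 = 64°C.
|ΔTm| = |66 − 64| = 2°C, ≤ 5°C.

|ΔTm| = 2°C; the pair is acceptable.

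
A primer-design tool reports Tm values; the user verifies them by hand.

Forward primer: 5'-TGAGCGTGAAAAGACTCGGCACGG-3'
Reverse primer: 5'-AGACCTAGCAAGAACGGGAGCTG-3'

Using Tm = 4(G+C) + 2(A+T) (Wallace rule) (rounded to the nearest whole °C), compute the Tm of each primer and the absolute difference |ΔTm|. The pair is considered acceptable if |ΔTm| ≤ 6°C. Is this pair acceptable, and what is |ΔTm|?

Forward: A=7 T=3 G=9 C=5 → Tm = 2·10 + 4·14 = 76°C.
Reverse: A=8 T=2 G=8 C=5 → Tm = 2·10 + 4·13 = 72°C.
|ΔTm| = |76 − 72| = 4°C, ≤ 6°C.

|ΔTm| = 4°C; the pair is acceptable.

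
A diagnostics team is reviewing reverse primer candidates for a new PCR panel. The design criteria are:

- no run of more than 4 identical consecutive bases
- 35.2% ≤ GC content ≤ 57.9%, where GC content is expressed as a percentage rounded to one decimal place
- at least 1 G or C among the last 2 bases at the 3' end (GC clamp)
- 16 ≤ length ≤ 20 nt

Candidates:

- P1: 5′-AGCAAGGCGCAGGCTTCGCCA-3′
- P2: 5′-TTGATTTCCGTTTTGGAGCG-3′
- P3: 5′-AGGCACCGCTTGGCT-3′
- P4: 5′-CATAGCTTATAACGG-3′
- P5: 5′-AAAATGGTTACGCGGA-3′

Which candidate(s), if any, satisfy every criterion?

P1 (21 nt, A=5 T=2 G=7 C=7): longest run = 2 ✓; GC 14/21 = 66.7%, outside 35.2–57.9% ✗; 3' end CA has 1 G/C ✓; length 21, outside 16–20 ✗ — fails.
P2 (20 nt, A=2 T=9 G=6 C=3): longest run = 4 ✓; GC 9/20 = 45.0% ✓; 3' end CG has 2 G/C ✓; length 20 ✓ — passes.
P3 (15 nt, A=2 T=3 G=5 C=5): longest run = 2 ✓; GC 10/15 = 66.7%, outside 35.2–57.9% ✗; 3' end CT has 1 G/C ✓; length 15, outside 16–20 ✗ — fails.
P4 (15 nt, A=5 T=4 G=3 C=3): longest run = 2 ✓; GC 6/15 = 40.0% ✓; 3' end GG has 2 G/C ✓; length 15, outside 16–20 ✗ — fails.
P5 (16 nt, A=6 T=3 G=5 C=2): longest run = 4 ✓; GC 7/16 = 43.8% ✓; 3' end GA has 1 G/C ✓; length 16 ✓ — passes.

P2 and P5.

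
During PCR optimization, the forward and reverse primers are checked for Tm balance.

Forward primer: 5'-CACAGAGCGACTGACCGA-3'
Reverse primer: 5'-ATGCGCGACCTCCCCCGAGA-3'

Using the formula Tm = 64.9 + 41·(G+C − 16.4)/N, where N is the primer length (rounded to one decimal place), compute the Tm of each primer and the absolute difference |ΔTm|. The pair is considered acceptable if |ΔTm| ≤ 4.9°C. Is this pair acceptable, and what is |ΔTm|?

Forward: G+C = 11, N = 18 → Tm = 64.9 + 41·(11 − 16.4)/18 = 52.6°C.
Reverse: G+C = 14, N = 20 → Tm = 64.9 + 41·(14 − 16.4)/20 = 60.0°C.
|ΔTm| = |52.6 − 60.0| = 7.4°C, > 4.9°C.

|ΔTm| = 7.4°C; the pair is not acceptable.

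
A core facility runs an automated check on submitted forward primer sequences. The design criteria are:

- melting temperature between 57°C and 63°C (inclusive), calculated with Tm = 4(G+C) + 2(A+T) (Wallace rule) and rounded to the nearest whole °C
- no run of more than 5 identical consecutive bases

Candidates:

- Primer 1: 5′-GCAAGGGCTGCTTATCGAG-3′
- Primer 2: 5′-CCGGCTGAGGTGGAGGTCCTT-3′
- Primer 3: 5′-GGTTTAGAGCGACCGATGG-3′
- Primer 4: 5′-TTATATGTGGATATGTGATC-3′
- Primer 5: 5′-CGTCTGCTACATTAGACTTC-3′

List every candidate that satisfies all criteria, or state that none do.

Primer 1 (19 nt, A=4 T=4 G=7 C=4): Tm = 2·8 + 4·11 = 60°C ✓; longest run = 3 ✓ — passes.
Primer 2 (21 nt, A=2 T=5 G=9 C=5): Tm = 2·7 + 4·14 = 70°C, outside 57–63°C ✗; longest run = 2 ✓ — fails.
Primer 3 (19 nt, A=4 T=4 G=8 C=3): Tm = 2·8 + 4·11 = 60°C ✓; longest run = 3 ✓ — passes.
Primer 4 (20 nt, A=5 T=9 G=5 C=1): Tm = 2·14 + 4·6 = 52°C, outside 57–63°C ✗; longest run = 2 ✓ — fails.
Primer 5 (20 nt, A=4 T=7 G=3 C=6): Tm = 2·11 + 4·9 = 58°C ✓; longest run = 2 ✓ — passes.

Primer 1, Primer 3 and Primer 5.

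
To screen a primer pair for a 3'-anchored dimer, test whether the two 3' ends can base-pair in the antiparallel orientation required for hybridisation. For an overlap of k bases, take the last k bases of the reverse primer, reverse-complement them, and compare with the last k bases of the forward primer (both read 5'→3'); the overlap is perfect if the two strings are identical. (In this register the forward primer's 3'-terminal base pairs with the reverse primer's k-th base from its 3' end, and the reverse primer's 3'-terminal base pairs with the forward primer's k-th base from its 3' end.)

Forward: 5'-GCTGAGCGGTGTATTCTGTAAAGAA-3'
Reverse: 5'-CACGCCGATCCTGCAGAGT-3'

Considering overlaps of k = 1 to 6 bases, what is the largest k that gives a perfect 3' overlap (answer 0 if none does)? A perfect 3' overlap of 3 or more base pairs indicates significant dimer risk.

Last 6 bases (5'→3') — forward …AAAGAA, reverse …CAGAGT.
Reverse complement of the reverse primer's last 6 bases: ACTCTG; its first k bases are the reverse complement of the reverse primer's last k bases, so a perfect k-base overlap needs the forward primer's last k bases to equal them.
Comparing (forward last k vs required): k=1: A vs A ✓; k=2: AA vs AC ✗; k=3: GAA vs ACT ✗; k=4: AGAA vs ACTC ✗; k=5: AAGAA vs ACTCT ✗; k=6: AAAGAA vs ACTCTG ✗.
Only k = 1 is perfect, so the longest perfect 3' overlap is 1.

Longest perfect overlap: 1 complementary base pair; below the dimer-risk threshold (threshold 3).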